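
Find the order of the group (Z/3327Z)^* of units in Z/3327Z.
(Z/3327Z)^* consists of the classes a with gcd(a, 3327) = 1, so its order is φ(3327). φ is multiplicative, with φ(p^e) = p^e − p^(e−1). Factorise 3327 = 3 · 1109. Then
  φ(3327) = (3 − 1) · (1109 − 1) = 2 · 1108 = 2216.
Thus |(Z/3327Z)^*| = 2216.

Final answer: |(Z/3327Z)^*| = 2216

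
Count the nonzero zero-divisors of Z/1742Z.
Z/1742Z has 949 nonzero zero-divisors

In Z/1742Z each nonzero element is either a unit (gcd with 1742 is 1) or a zero-divisor (gcd > 1). The number of units is φ(1742): factorise 1742 = 2 · 13 · 67, so φ(1742) = (2 − 1) · (13 − 1) · (67 − 1) = 1 · 12 · 66 = 792. The nonzero elements number 1742 − 1 = 1741. Hence the nonzero zero-divisors number 1741 − 792 = 949.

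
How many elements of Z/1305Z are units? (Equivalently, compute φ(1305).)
Z/1305Z has φ(1305) = 672 units

An element a ∈ Z/1305Z is a unit iff gcd(a, 1305) = 1, so the number of units is φ(1305). φ is multiplicative, with φ(p^e) = p^e − p^(e−1). Factorise 1305 = 3^2 · 5 · 29. Then
  φ(1305) = (3^2 − 3^1) · (5 − 1) · (29 − 1) = 6 · 4 · 28 = 672.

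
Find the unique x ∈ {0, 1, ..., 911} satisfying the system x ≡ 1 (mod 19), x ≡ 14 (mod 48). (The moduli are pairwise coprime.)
x ≡ 590 (mod 912); the representative in [0, 912) is 590

The moduli 19, 48 are pairwise coprime, so by the CRT there is a unique solution mod 19·48 = 912.
Solve by successive substitution. Start with x ≡ 1 (mod 19).
  Combine with x ≡ 14 (mod 48): write x = 1 + 19·t and require 1 + 19·t ≡ 14 (mod 48), i.e. 19·t ≡ 14 − 1 ≡ 13 (mod 48). Since 19^(−1) ≡ 43 (mod 48), t ≡ 43·13 ≡ 31 (mod 48). So x ≡ 1 + 19·31 = 590 (mod 912).
Unique solution in [0, 912): x = 590.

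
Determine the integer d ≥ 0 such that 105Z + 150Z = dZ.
(105, 150) = (15); d = 15

In the PID Z, (a, b) is generated by gcd(a, b). Compute gcd(150, 105) with the extended Euclidean algorithm, tracking rows (r, s, t) with s·150 + t·105 = r:
  row A: (150, 1, 0)   [1·150 + 0·105 = 150]
  row B: (105, 0, 1)   [0·150 + 1·105 = 105]
  150 = 1·105 + 45   → row C = row A − 1·row B = (45, 1, −1)   [check: 1·150 − 1·105 = 45]
  105 = 2·45 + 15   → row D = row B − 2·row C = (15, −2, 3)   [check: −2·150 + 3·105 = 15]
  45 = 3·15 + 0   → remainder 0, stop. gcd = 15 (last nonzero row D).
So gcd(105, 150) = 15, with Bézout identity −2·150 + 3·105 = 15. Containment (⊇): the Bézout identity exhibits 15 as an element of (105, 150), giving (15) ⊆ (105, 150). Containment (⊆): since 15 | 105 and 15 | 150 (105 = 15·7, 150 = 15·10), every Z-linear combination of 105 and 150 is divisible by 15, so (105, 150) ⊆ (15). Therefore (105, 150) = (15), d = 15.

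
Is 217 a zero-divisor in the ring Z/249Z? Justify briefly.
gcd(217, 249) = 1, so 217 is a unit in Z/249Z (it has a multiplicative inverse). A unit cannot be a zero-divisor: if 217·b ≡ 0 then multiplying both sides by 217^(−1) gives b ≡ 0. So 217 is not a zero-divisor.

Final answer: NO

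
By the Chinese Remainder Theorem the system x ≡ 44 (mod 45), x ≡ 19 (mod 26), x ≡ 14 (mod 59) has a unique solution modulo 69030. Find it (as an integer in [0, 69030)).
x ≡ 27449 (mod 69030); the representative in [0, 69030) is 27449

The moduli 45, 26, 59 are pairwise coprime, so by the CRT there is a unique solution mod 45·26·59 = 69030.
Solve by successive substitution. Start with x ≡ 44 (mod 45).
  Combine with x ≡ 19 (mod 26): write x = 44 + 45·t and require 44 + 45·t ≡ 19 (mod 26), i.e. 45·t ≡ 19 − 44 ≡ 1 (mod 26). Since 45^(−1) ≡ 11 (mod 26) (45 ≡ 19 (mod 26)), t ≡ 11·1 ≡ 11 (mod 26). So x ≡ 44 + 45·11 = 539 (mod 1170).
  Combine with x ≡ 14 (mod 59): write x = 539 + 1170·t and require 539 + 1170·t ≡ 14 (mod 59), i.e. 1170·t ≡ 14 − 539 ≡ 6 (mod 59). Since 1170^(−1) ≡ 53 (mod 59) (1170 ≡ 49 (mod 59)), t ≡ 53·6 ≡ 23 (mod 59). So x ≡ 539 + 1170·23 = 27449 (mod 69030).
Unique solution in [0, 69030): x = 27449.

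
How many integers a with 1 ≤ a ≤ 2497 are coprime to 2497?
The number of a ∈ {1, ..., 2497} with gcd(a, 2497) = 1 is by definition Euler's totient φ(2497). φ is multiplicative, with φ(p^e) = p^e − p^(e−1). Factorise 2497 = 11 · 227. Then
  φ(2497) = (11 − 1) · (227 − 1) = 10 · 226 = 2260.
So there are 2260 such integers.

Final answer: 2260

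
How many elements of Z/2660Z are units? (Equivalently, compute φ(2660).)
An element a ∈ Z/2660Z is a unit iff gcd(a, 2660) = 1, so the number of units is φ(2660). φ is multiplicative, with φ(p^e) = p^e − p^(e−1). Factorise 2660 = 2^2 · 5 · 7 · 19. Then
  φ(2660) = (2^2 − 2^1) · (5 − 1) · (7 − 1) · (19 − 1) = 2 · 4 · 6 · 18 = 864.

Final answer: Z/2660Z has φ(2660) = 864 units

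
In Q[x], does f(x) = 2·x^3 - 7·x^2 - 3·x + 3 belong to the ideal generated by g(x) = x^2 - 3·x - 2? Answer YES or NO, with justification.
NO

In Q[x] the ideal (g) consists of all multiples of g, so f ∈ (g) iff g | f, i.e. iff the remainder of f on division by g is 0. Divide f by g (g is monic, so eliminate the leading term of the running remainder at each step):
  leading term 2·x^3: subtract (2·x)·g(x) = 2·x^3 - 6·x^2 - 4·x, leaving -x^2 + x + 3
  leading term -x^2: subtract (-1)·g(x) = -x^2 + 3·x + 2, leaving 1 - 2·x
The remainder r(x) = 1 - 2·x ≠ 0 (and deg r < deg g), so g ∤ f, i.e. f ∉ (g).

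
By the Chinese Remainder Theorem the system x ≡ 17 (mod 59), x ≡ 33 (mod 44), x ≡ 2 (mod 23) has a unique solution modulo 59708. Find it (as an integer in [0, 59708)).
The moduli 59, 44, 23 are pairwise coprime, so by the CRT there is a unique solution mod 59·44·23 = 59708.
Solve by successive substitution. Start with x ≡ 17 (mod 59).
  Combine with x ≡ 33 (mod 44): write x = 17 + 59·t and require 17 + 59·t ≡ 33 (mod 44), i.e. 59·t ≡ 33 − 17 ≡ 16 (mod 44). Since 59^(−1) ≡ 3 (mod 44) (59 ≡ 15 (mod 44)), t ≡ 3·16 ≡ 4 (mod 44). So x ≡ 17 + 59·4 = 253 (mod 2596).
  Combine with x ≡ 2 (mod 23): write x = 253 + 2596·t and require 253 + 2596·t ≡ 2 (mod 23), i.e. 2596·t ≡ 2 − 253 ≡ 2 (mod 23). Since 2596^(−1) ≡ 15 (mod 23) (2596 ≡ 20 (mod 23)), t ≡ 15·2 ≡ 7 (mod 23). So x ≡ 253 + 2596·7 = 18425 (mod 59708).
Unique solution in [0, 59708): x = 18425.

Final answer: x ≡ 18425 (mod 59708); the representative in [0, 59708) is 18425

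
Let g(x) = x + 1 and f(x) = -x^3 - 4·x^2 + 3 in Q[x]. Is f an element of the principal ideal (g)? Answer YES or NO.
In Q[x] the ideal (g) consists of all multiples of g, so f ∈ (g) iff g | f, i.e. iff the remainder of f on division by g is 0. Divide f by g (g is monic, so eliminate the leading term of the running remainder at each step):
  leading term -x^3: subtract (-x^2)·g(x) = -x^3 - x^2, leaving 3 - 3·x^2
  leading term -3·x^2: subtract (-3·x)·g(x) = -3·x^2 - 3·x, leaving 3·x + 3
  leading term 3·x: subtract (3)·g(x) = 3·x + 3, leaving 0
The remainder is 0, so f(x) = g(x) · h(x) with h(x) = -x^2 - 3·x + 3. Hence g | f, i.e. f ∈ (g).

Final answer: YES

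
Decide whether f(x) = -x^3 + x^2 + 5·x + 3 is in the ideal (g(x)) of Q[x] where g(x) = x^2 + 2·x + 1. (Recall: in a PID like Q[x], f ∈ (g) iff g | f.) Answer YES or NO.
In Q[x] the ideal (g) consists of all multiples of g, so f ∈ (g) iff g | f, i.e. iff the remainder of f on division by g is 0. Divide f by g (g is monic, so eliminate the leading term of the running remainder at each step):
  leading term -x^3: subtract (-x)·g(x) = -x^3 - 2·x^2 - x, leaving 3·x^2 + 6·x + 3
  leading term 3·x^2: subtract (3)·g(x) = 3·x^2 + 6·x + 3, leaving 0
The remainder is 0, so f(x) = g(x) · h(x) with h(x) = 3 - x. Hence g | f, i.e. f ∈ (g).

Final answer: YES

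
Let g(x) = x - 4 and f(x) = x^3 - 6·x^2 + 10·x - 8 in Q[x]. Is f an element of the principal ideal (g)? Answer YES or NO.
In Q[x] the ideal (g) consists of all multiples of g, so f ∈ (g) iff g | f, i.e. iff the remainder of f on division by g is 0. Divide f by g (g is monic, so eliminate the leading term of the running remainder at each step):
  leading term x^3: subtract (x^2)·g(x) = x^3 - 4·x^2, leaving -2·x^2 + 10·x - 8
  leading term -2·x^2: subtract (-2·x)·g(x) = -2·x^2 + 8·x, leaving 2·x - 8
  leading term 2·x: subtract (2)·g(x) = 2·x - 8, leaving 0
The remainder is 0, so f(x) = g(x) · h(x) with h(x) = x^2 - 2·x + 2. Hence g | f, i.e. f ∈ (g).

Final answer: YES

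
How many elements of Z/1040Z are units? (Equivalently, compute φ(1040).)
An element a ∈ Z/1040Z is a unit iff gcd(a, 1040) = 1, so the number of units is φ(1040). φ is multiplicative, with φ(p^e) = p^e − p^(e−1). Factorise 1040 = 2^4 · 5 · 13. Then
  φ(1040) = (2^4 − 2^3) · (5 − 1) · (13 − 1) = 8 · 4 · 12 = 384.

Final answer: Z/1040Z has φ(1040) = 384 units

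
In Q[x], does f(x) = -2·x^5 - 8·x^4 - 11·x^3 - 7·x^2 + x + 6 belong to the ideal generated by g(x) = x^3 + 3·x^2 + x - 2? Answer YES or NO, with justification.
In Q[x] the ideal (g) consists of all multiples of g, so f ∈ (g) iff g | f, i.e. iff the remainder of f on division by g is 0. Divide f by g (g is monic, so eliminate the leading term of the running remainder at each step):
  leading term -2·x^5: subtract (-2·x^2)·g(x) = -2·x^5 - 6·x^4 - 2·x^3 + 4·x^2, leaving -2·x^4 - 9·x^3 - 11·x^2 + x + 6
  leading term -2·x^4: subtract (-2·x)·g(x) = -2·x^4 - 6·x^3 - 2·x^2 + 4·x, leaving -3·x^3 - 9·x^2 - 3·x + 6
  leading term -3·x^3: subtract (-3)·g(x) = -3·x^3 - 9·x^2 - 3·x + 6, leaving 0
The remainder is 0, so f(x) = g(x) · h(x) with h(x) = -2·x^2 - 2·x - 3. Hence g | f, i.e. f ∈ (g).

Final answer: YES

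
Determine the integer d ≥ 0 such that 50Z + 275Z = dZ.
(50, 275) = (25); d = 25

In the PID Z, (a, b) is generated by gcd(a, b). Compute gcd(275, 50) with the extended Euclidean algorithm, tracking rows (r, s, t) with s·275 + t·50 = r:
  row A: (275, 1, 0)   [1·275 + 0·50 = 275]
  row B: (50, 0, 1)   [0·275 + 1·50 = 50]
  275 = 5·50 + 25   → row C = row A − 5·row B = (25, 1, −5)   [check: 1·275 − 5·50 = 25]
  50 = 2·25 + 0   → remainder 0, stop. gcd = 25 (last nonzero row C).
So gcd(50, 275) = 25, with Bézout identity 1·275 − 5·50 = 25. Containment (⊇): the Bézout identity exhibits 25 as an element of (50, 275), giving (25) ⊆ (50, 275). Containment (⊆): since 25 | 50 and 25 | 275 (50 = 25·2, 275 = 25·11), every Z-linear combination of 50 and 275 is divisible by 25, so (50, 275) ⊆ (25). Therefore (50, 275) = (25), d = 25.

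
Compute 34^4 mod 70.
Use repeated squaring. Binary(4) = 100. Walk through the bits of the exponent 4 left-to-right: at each bit after the leading one, square the running value, then multiply by 34 if the bit is 1 (always reducing mod 70):
  bit 1 = 1 (leading): start with 34.
  bit 2 = 0: square 34^2 = 1156 ≡ 36 (mod 70).
  bit 3 = 0: square 36^2 = 1296 ≡ 36 (mod 70).
Final value: 34^4 ≡ 36 (mod 70).

Final answer: 36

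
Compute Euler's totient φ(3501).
φ(3501) = 2328

φ is multiplicative, with φ(p^e) = p^e − p^(e−1). Factorise 3501 = 3^2 · 389. Then
  φ(3501) = (3^2 − 3^1) · (389 − 1) = 6 · 388 = 2328.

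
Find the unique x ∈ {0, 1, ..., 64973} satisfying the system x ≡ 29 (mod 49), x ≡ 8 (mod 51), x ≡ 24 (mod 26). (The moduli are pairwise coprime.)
The moduli 49, 51, 26 are pairwise coprime, so by the CRT there is a unique solution mod 49·51·26 = 64974.
Solve by successive substitution. Start with x ≡ 29 (mod 49).
  Combine with x ≡ 8 (mod 51): write x = 29 + 49·t and require 29 + 49·t ≡ 8 (mod 51), i.e. 49·t ≡ 8 − 29 ≡ 30 (mod 51). Since 49^(−1) ≡ 25 (mod 51), t ≡ 25·30 ≡ 36 (mod 51). So x ≡ 29 + 49·36 = 1793 (mod 2499).
  Combine with x ≡ 24 (mod 26): write x = 1793 + 2499·t and require 1793 + 2499·t ≡ 24 (mod 26), i.e. 2499·t ≡ 24 − 1793 ≡ 25 (mod 26). Since 2499^(−1) ≡ 9 (mod 26) (2499 ≡ 3 (mod 26)), t ≡ 9·25 ≡ 17 (mod 26). So x ≡ 1793 + 2499·17 = 44276 (mod 64974).
Unique solution in [0, 64974): x = 44276.

Final answer: x ≡ 44276 (mod 64974); the representative in [0, 64974) is 44276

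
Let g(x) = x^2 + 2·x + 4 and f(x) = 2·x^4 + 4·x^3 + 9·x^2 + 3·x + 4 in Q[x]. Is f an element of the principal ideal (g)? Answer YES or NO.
In Q[x] the ideal (g) consists of all multiples of g, so f ∈ (g) iff g | f, i.e. iff the remainder of f on division by g is 0. Divide f by g (g is monic, so eliminate the leading term of the running remainder at each step):
  leading term 2·x^4: subtract (2·x^2)·g(x) = 2·x^4 + 4·x^3 + 8·x^2, leaving x^2 + 3·x + 4
  leading term x^2: subtract (1)·g(x) = x^2 + 2·x + 4, leaving x
The remainder r(x) = x ≠ 0 (and deg r < deg g), so g ∤ f, i.e. f ∉ (g).

Final answer: NO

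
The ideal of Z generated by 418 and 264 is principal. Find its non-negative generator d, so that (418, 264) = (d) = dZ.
In the PID Z, (a, b) is generated by gcd(a, b). Compute gcd(418, 264) with the extended Euclidean algorithm, tracking rows (r, s, t) with s·418 + t·264 = r:
  row A: (418, 1, 0)   [1·418 + 0·264 = 418]
  row B: (264, 0, 1)   [0·418 + 1·264 = 264]
  418 = 1·264 + 154   → row C = row A − 1·row B = (154, 1, −1)   [check: 1·418 − 1·264 = 154]
  264 = 1·154 + 110   → row D = row B − 1·row C = (110, −1, 2)   [check: −1·418 + 2·264 = 110]
  154 = 1·110 + 44   → row E = row C − 1·row D = (44, 2, −3)   [check: 2·418 − 3·264 = 44]
  110 = 2·44 + 22   → row F = row D − 2·row E = (22, −5, 8)   [check: −5·418 + 8·264 = 22]
  44 = 2·22 + 0   → remainder 0, stop. gcd = 22 (last nonzero row F).
So gcd(418, 264) = 22, with Bézout identity −5·418 + 8·264 = 22. Containment (⊇): the Bézout identity exhibits 22 as an element of (418, 264), giving (22) ⊆ (418, 264). Containment (⊆): since 22 | 418 and 22 | 264 (418 = 22·19, 264 = 22·12), every Z-linear combination of 418 and 264 is divisible by 22, so (418, 264) ⊆ (22). Therefore (418, 264) = (22), d = 22.

Final answer: (418, 264) = (22); d = 22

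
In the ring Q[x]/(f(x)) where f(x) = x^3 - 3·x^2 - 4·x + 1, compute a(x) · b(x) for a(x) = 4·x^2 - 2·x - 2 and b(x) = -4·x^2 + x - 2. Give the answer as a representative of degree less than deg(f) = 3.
First multiply in Q[x] without reducing: a · b = -16·x^4 + 12·x^3 - 2·x^2 + 2·x + 4. Now divide by f(x) = x^3 - 3·x^2 - 4·x + 1, eliminating the leading term at each step:
  leading term -16·x^4: subtract (-16·x)·f(x) = -16·x^4 + 48·x^3 + 64·x^2 - 16·x, leaving -36·x^3 - 66·x^2 + 18·x + 4
  leading term -36·x^3: subtract (-36)·f(x) = -36·x^3 + 108·x^2 + 144·x - 36, leaving -174·x^2 - 126·x + 40
The degree is now < 3, so this is the remainder. Hence a · b ≡ -174·x^2 - 126·x + 40 in Q[x]/(f).

Final answer: a · b ≡ -174·x^2 - 126·x + 40 (mod f(x))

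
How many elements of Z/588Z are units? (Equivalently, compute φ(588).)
An element a ∈ Z/588Z is a unit iff gcd(a, 588) = 1, so the number of units is φ(588). φ is multiplicative, with φ(p^e) = p^e − p^(e−1). Factorise 588 = 2^2 · 3 · 7^2. Then
  φ(588) = (2^2 − 2^1) · (3 − 1) · (7^2 − 7^1) = 2 · 2 · 42 = 168.

Final answer: Z/588Z has φ(588) = 168 units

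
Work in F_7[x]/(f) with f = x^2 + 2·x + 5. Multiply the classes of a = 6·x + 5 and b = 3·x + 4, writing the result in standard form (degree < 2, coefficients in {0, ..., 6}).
a · b ≡ 3·x (mod f(x))

Multiply as integer polynomials: a · b = 18·x^2 + 39·x + 20. Reducing coefficients mod 7: a · b ≡ 4·x^2 + 4·x + 6. Now divide by f(x) = x^2 + 2·x + 5 in F_7[x], eliminating the leading term at each step:
  leading term 4·x^2: subtract (4)·f(x) = 4·x^2 + x + 6, leaving 3·x (coefficients mod 7)
The degree is now < 2, so this is the remainder. Hence a · b ≡ 3·x in F_7[x]/(f).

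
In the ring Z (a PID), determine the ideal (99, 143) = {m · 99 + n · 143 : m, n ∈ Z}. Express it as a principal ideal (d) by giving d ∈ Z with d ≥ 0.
(99, 143) = (11); d = 11

In the PID Z, (a, b) is generated by gcd(a, b). Compute gcd(143, 99) with the extended Euclidean algorithm, tracking rows (r, s, t) with s·143 + t·99 = r:
  row A: (143, 1, 0)   [1·143 + 0·99 = 143]
  row B: (99, 0, 1)   [0·143 + 1·99 = 99]
  143 = 1·99 + 44   → row C = row A − 1·row B = (44, 1, −1)   [check: 1·143 − 1·99 = 44]
  99 = 2·44 + 11   → row D = row B − 2·row C = (11, −2, 3)   [check: −2·143 + 3·99 = 11]
  44 = 4·11 + 0   → remainder 0, stop. gcd = 11 (last nonzero row D).
So gcd(99, 143) = 11, with Bézout identity −2·143 + 3·99 = 11. Containment (⊇): the Bézout identity exhibits 11 as an element of (99, 143), giving (11) ⊆ (99, 143). Containment (⊆): since 11 | 99 and 11 | 143 (99 = 11·9, 143 = 11·13), every Z-linear combination of 99 and 143 is divisible by 11, so (99, 143) ⊆ (11). Therefore (99, 143) = (11), d = 11.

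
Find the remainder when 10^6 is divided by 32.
0

Use repeated squaring. Binary(6) = 110. Walk through the bits of the exponent 6 left-to-right: at each bit after the leading one, square the running value, then multiply by 10 if the bit is 1 (always reducing mod 32):
  bit 1 = 1 (leading): start with 10.
  bit 2 = 1: square 10^2 = 100 ≡ 4; bit is 1, so multiply 4·10 = 40 ≡ 8 (mod 32).
  bit 3 = 0: square 8^2 = 64 ≡ 0 (mod 32).
Final value: 10^6 ≡ 0 (mod 32).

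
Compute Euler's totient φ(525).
φ is multiplicative, with φ(p^e) = p^e − p^(e−1). Factorise 525 = 3 · 5^2 · 7. Then
  φ(525) = (3 − 1) · (5^2 − 5^1) · (7 − 1) = 2 · 20 · 6 = 240.

Final answer: φ(525) = 240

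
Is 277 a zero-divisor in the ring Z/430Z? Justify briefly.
gcd(277, 430) = 1, so 277 is a unit in Z/430Z (it has a multiplicative inverse). A unit cannot be a zero-divisor: if 277·b ≡ 0 then multiplying both sides by 277^(−1) gives b ≡ 0. So 277 is not a zero-divisor.

Final answer: NO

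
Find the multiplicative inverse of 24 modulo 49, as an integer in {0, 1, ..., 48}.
Apply the extended Euclidean algorithm to (49, 24), tracking rows (r, s, t) with s·49 + t·24 = r. Each division r_prev = q·r_cur + r_new produces the new row as (previous row) − q·(current row):
  row A: (49, 1, 0)   [1·49 + 0·24 = 49]
  row B: (24, 0, 1)   [0·49 + 1·24 = 24]
  49 = 2·24 + 1   → row C = row A − 2·row B = (1, 1, −2)   [check: 1·49 − 2·24 = 1]
  24 = 24·1 + 0   → remainder 0, stop. gcd = 1 (last nonzero row C).
The gcd is 1, so 24 is invertible mod 49. The last nonzero row gives 1·49 − 2·24 = 1, so t = −2. So 24^(−1) ≡ −2 ≡ 47 (mod 49). Verify: 24 · 47 = 1128 ≡ 1 (mod 49). ✓

Final answer: 24^(−1) ≡ 47 (mod 49)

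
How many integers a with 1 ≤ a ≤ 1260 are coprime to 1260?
288

The number of a ∈ {1, ..., 1260} with gcd(a, 1260) = 1 is by definition Euler's totient φ(1260). φ is multiplicative, with φ(p^e) = p^e − p^(e−1). Factorise 1260 = 2^2 · 3^2 · 5 · 7. Then
  φ(1260) = (2^2 − 2^1) · (3^2 − 3^1) · (5 − 1) · (7 − 1) = 2 · 6 · 4 · 6 = 288.
So there are 288 such integers.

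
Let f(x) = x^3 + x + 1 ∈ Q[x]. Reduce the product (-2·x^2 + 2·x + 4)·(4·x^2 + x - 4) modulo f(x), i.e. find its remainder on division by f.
First multiply in Q[x] without reducing: a · b = -8·x^4 + 6·x^3 + 26·x^2 - 4·x - 16. Now divide by f(x) = x^3 + x + 1, eliminating the leading term at each step:
  leading term -8·x^4: subtract (-8·x)·f(x) = -8·x^4 - 8·x^2 - 8·x, leaving 6·x^3 + 34·x^2 + 4·x - 16
  leading term 6·x^3: subtract (6)·f(x) = 6·x^3 + 6·x + 6, leaving 34·x^2 - 2·x - 22
The degree is now < 3, so this is the remainder. Hence a · b ≡ 34·x^2 - 2·x - 22 in Q[x]/(f).

Final answer: a · b ≡ 34·x^2 - 2·x - 22 (mod f(x))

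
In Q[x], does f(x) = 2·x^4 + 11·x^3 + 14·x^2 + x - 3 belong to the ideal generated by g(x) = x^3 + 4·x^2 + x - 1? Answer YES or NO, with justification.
In Q[x] the ideal (g) consists of all multiples of g, so f ∈ (g) iff g | f, i.e. iff the remainder of f on division by g is 0. Divide f by g (g is monic, so eliminate the leading term of the running remainder at each step):
  leading term 2·x^4: subtract (2·x)·g(x) = 2·x^4 + 8·x^3 + 2·x^2 - 2·x, leaving 3·x^3 + 12·x^2 + 3·x - 3
  leading term 3·x^3: subtract (3)·g(x) = 3·x^3 + 12·x^2 + 3·x - 3, leaving 0
The remainder is 0, so f(x) = g(x) · h(x) with h(x) = 2·x + 3. Hence g | f, i.e. f ∈ (g).

Final answer: YES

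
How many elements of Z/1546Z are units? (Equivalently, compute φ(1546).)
An element a ∈ Z/1546Z is a unit iff gcd(a, 1546) = 1, so the number of units is φ(1546). φ is multiplicative, with φ(p^e) = p^e − p^(e−1). Factorise 1546 = 2 · 773. Then
  φ(1546) = (2 − 1) · (773 − 1) = 1 · 772 = 772.

Final answer: Z/1546Z has φ(1546) = 772 units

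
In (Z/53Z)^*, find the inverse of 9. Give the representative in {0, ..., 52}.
Apply the extended Euclidean algorithm to (53, 9), tracking rows (r, s, t) with s·53 + t·9 = r. Each division r_prev = q·r_cur + r_new produces the new row as (previous row) − q·(current row):
  row A: (53, 1, 0)   [1·53 + 0·9 = 53]
  row B: (9, 0, 1)   [0·53 + 1·9 = 9]
  53 = 5·9 + 8   → row C = row A − 5·row B = (8, 1, −5)   [check: 1·53 − 5·9 = 8]
  9 = 1·8 + 1   → row D = row B − 1·row C = (1, −1, 6)   [check: −1·53 + 6·9 = 1]
  8 = 8·1 + 0   → remainder 0, stop. gcd = 1 (last nonzero row D).
The gcd is 1, so 9 is invertible mod 53. The last nonzero row gives −1·53 + 6·9 = 1, so t = 6. So 9^(−1) ≡ 6 (mod 53). Verify: 9 · 6 = 54 ≡ 1 (mod 53). ✓

Final answer: 9^(−1) ≡ 6 (mod 53)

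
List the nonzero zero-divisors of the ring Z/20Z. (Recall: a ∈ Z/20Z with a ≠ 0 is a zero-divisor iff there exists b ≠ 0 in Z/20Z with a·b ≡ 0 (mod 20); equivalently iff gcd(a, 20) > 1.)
An element a ∈ Z/20Z (with a ≠ 0) is a zero-divisor iff gcd(a, 20) > 1 (because a is a unit precisely when gcd(a, n) = 1, and in Z/nZ every nonzero, non-unit element is a zero-divisor). Scan a = 1, ..., 19 and keep those with gcd(a, 20) > 1:
  gcd(2, 20) = 2, gcd(4, 20) = 4, gcd(5, 20) = 5, gcd(6, 20) = 2, gcd(8, 20) = 4, gcd(10, 20) = 10, gcd(12, 20) = 4, gcd(14, 20) = 2, gcd(15, 20) = 5, gcd(16, 20) = 4, gcd(18, 20) = 2.
All other a ∈ {1, ..., 19} have gcd(a, 20) = 1 and are units. So the nonzero zero-divisors are exactly the 11 values of a appearing in this scan.

Final answer: nonzero zero-divisors of Z/20Z = {2, 4, 5, 6, 8, 10, 12, 14, 15, 16, 18}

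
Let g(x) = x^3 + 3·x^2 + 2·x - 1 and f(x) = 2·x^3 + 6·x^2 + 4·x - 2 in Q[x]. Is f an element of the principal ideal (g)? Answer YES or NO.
YES

In Q[x] the ideal (g) consists of all multiples of g, so f ∈ (g) iff g | f, i.e. iff the remainder of f on division by g is 0. Divide f by g (g is monic, so eliminate the leading term of the running remainder at each step):
  leading term 2·x^3: subtract (2)·g(x) = 2·x^3 + 6·x^2 + 4·x - 2, leaving 0
The remainder is 0, so f(x) = g(x) · h(x) with h(x) = 2. Hence g | f, i.e. f ∈ (g).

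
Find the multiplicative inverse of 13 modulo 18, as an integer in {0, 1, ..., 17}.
13^(−1) ≡ 7 (mod 18)

Apply the extended Euclidean algorithm to (18, 13), tracking rows (r, s, t) with s·18 + t·13 = r. Each division r_prev = q·r_cur + r_new produces the new row as (previous row) − q·(current row):
  row A: (18, 1, 0)   [1·18 + 0·13 = 18]
  row B: (13, 0, 1)   [0·18 + 1·13 = 13]
  18 = 1·13 + 5   → row C = row A − 1·row B = (5, 1, −1)   [check: 1·18 − 1·13 = 5]
  13 = 2·5 + 3   → row D = row B − 2·row C = (3, −2, 3)   [check: −2·18 + 3·13 = 3]
  5 = 1·3 + 2   → row E = row C − 1·row D = (2, 3, −4)   [check: 3·18 − 4·13 = 2]
  3 = 1·2 + 1   → row F = row D − 1·row E = (1, −5, 7)   [check: −5·18 + 7·13 = 1]
  2 = 2·1 + 0   → remainder 0, stop. gcd = 1 (last nonzero row F).
The gcd is 1, so 13 is invertible mod 18. The last nonzero row gives −5·18 + 7·13 = 1, so t = 7. So 13^(−1) ≡ 7 (mod 18). Verify: 13 · 7 = 91 ≡ 1 (mod 18). ✓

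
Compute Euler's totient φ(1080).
φ is multiplicative, with φ(p^e) = p^e − p^(e−1). Factorise 1080 = 2^3 · 3^3 · 5. Then
  φ(1080) = (2^3 − 2^2) · (3^3 − 3^2) · (5 − 1) = 4 · 18 · 4 = 288.

Final answer: φ(1080) = 288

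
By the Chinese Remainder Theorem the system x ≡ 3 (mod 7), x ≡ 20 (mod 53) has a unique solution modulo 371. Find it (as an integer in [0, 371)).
The moduli 7, 53 are pairwise coprime, so by the CRT there is a unique solution mod 7·53 = 371.
Solve by successive substitution. Start with x ≡ 3 (mod 7).
  Combine with x ≡ 20 (mod 53): write x = 3 + 7·t and require 3 + 7·t ≡ 20 (mod 53), i.e. 7·t ≡ 20 − 3 ≡ 17 (mod 53). Since 7^(−1) ≡ 38 (mod 53), t ≡ 38·17 ≡ 10 (mod 53). So x ≡ 3 + 7·10 = 73 (mod 371).
Unique solution in [0, 371): x = 73.

Final answer: x ≡ 73 (mod 371); the representative in [0, 371) is 73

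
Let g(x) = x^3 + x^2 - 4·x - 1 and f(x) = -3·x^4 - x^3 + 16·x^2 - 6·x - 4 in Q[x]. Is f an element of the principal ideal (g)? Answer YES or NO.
In Q[x] the ideal (g) consists of all multiples of g, so f ∈ (g) iff g | f, i.e. iff the remainder of f on division by g is 0. Divide f by g (g is monic, so eliminate the leading term of the running remainder at each step):
  leading term -3·x^4: subtract (-3·x)·g(x) = -3·x^4 - 3·x^3 + 12·x^2 + 3·x, leaving 2·x^3 + 4·x^2 - 9·x - 4
  leading term 2·x^3: subtract (2)·g(x) = 2·x^3 + 2·x^2 - 8·x - 2, leaving 2·x^2 - x - 2
The remainder r(x) = 2·x^2 - x - 2 ≠ 0 (and deg r < deg g), so g ∤ f, i.e. f ∉ (g).

Final answer: NO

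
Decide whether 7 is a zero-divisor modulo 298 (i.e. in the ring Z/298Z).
gcd(7, 298) = 1, so 7 is a unit in Z/298Z (it has a multiplicative inverse). A unit cannot be a zero-divisor: if 7·b ≡ 0 then multiplying both sides by 7^(−1) gives b ≡ 0. So 7 is not a zero-divisor.

Final answer: NO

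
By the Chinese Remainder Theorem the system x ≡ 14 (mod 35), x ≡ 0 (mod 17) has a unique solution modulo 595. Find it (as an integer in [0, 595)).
The moduli 35, 17 are pairwise coprime, so by the CRT there is a unique solution mod 35·17 = 595.
Solve by successive substitution. Start with x ≡ 14 (mod 35).
  Combine with x ≡ 0 (mod 17): write x = 14 + 35·t and require 14 + 35·t ≡ 0 (mod 17), i.e. 35·t ≡ 0 − 14 ≡ 3 (mod 17). Since 35^(−1) ≡ 1 (mod 17) (35 ≡ 1 (mod 17)), t ≡ 1·3 ≡ 3 (mod 17). So x ≡ 14 + 35·3 = 119 (mod 595).
Unique solution in [0, 595): x = 119.

Final answer: x ≡ 119 (mod 595); the representative in [0, 595) is 119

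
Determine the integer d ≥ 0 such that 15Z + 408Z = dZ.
(15, 408) = (3); d = 3

In the PID Z, (a, b) is generated by gcd(a, b). Compute gcd(408, 15) with the extended Euclidean algorithm, tracking rows (r, s, t) with s·408 + t·15 = r:
  row A: (408, 1, 0)   [1·408 + 0·15 = 408]
  row B: (15, 0, 1)   [0·408 + 1·15 = 15]
  408 = 27·15 + 3   → row C = row A − 27·row B = (3, 1, −27)   [check: 1·408 − 27·15 = 3]
  15 = 5·3 + 0   → remainder 0, stop. gcd = 3 (last nonzero row C).
So gcd(15, 408) = 3, with Bézout identity 1·408 − 27·15 = 3. Containment (⊇): the Bézout identity exhibits 3 as an element of (15, 408), giving (3) ⊆ (15, 408). Containment (⊆): since 3 | 15 and 3 | 408 (15 = 3·5, 408 = 3·136), every Z-linear combination of 15 and 408 is divisible by 3, so (15, 408) ⊆ (3). Therefore (15, 408) = (3), d = 3.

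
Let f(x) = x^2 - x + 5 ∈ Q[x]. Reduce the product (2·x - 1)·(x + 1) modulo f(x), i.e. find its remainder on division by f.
a · b ≡ 3·x - 11 (mod f(x))

First multiply in Q[x] without reducing: a · b = 2·x^2 + x - 1. Now divide by f(x) = x^2 - x + 5, eliminating the leading term at each step:
  leading term 2·x^2: subtract (2)·f(x) = 2·x^2 - 2·x + 10, leaving 3·x - 11
The degree is now < 2, so this is the remainder. Hence a · b ≡ 3·x - 11 in Q[x]/(f).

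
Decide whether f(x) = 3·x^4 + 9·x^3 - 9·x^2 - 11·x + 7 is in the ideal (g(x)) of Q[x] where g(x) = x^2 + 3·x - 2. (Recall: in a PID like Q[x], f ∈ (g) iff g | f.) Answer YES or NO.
In Q[x] the ideal (g) consists of all multiples of g, so f ∈ (g) iff g | f, i.e. iff the remainder of f on division by g is 0. Divide f by g (g is monic, so eliminate the leading term of the running remainder at each step):
  leading term 3·x^4: subtract (3·x^2)·g(x) = 3·x^4 + 9·x^3 - 6·x^2, leaving -3·x^2 - 11·x + 7
  leading term -3·x^2: subtract (-3)·g(x) = -3·x^2 - 9·x + 6, leaving 1 - 2·x
The remainder r(x) = 1 - 2·x ≠ 0 (and deg r < deg g), so g ∤ f, i.e. f ∉ (g).

Final answer: NO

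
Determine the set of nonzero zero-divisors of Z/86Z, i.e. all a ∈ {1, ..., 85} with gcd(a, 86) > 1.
An element a ∈ Z/86Z (with a ≠ 0) is a zero-divisor iff gcd(a, 86) > 1 (because a is a unit precisely when gcd(a, n) = 1, and in Z/nZ every nonzero, non-unit element is a zero-divisor). Scan a = 1, ..., 85 and keep those with gcd(a, 86) > 1:
  gcd(2, 86) = 2, gcd(4, 86) = 2, gcd(6, 86) = 2, gcd(8, 86) = 2, gcd(10, 86) = 2, gcd(12, 86) = 2, gcd(14, 86) = 2, gcd(16, 86) = 2, gcd(18, 86) = 2, gcd(20, 86) = 2, gcd(22, 86) = 2, gcd(24, 86) = 2, gcd(26, 86) = 2, gcd(28, 86) = 2, gcd(30, 86) = 2, gcd(32, 86) = 2, gcd(34, 86) = 2, gcd(36, 86) = 2, gcd(38, 86) = 2, gcd(40, 86) = 2, gcd(42, 86) = 2, gcd(43, 86) = 43, gcd(44, 86) = 2, gcd(46, 86) = 2, gcd(48, 86) = 2, gcd(50, 86) = 2, gcd(52, 86) = 2, gcd(54, 86) = 2, gcd(56, 86) = 2, gcd(58, 86) = 2, gcd(60, 86) = 2, gcd(62, 86) = 2, gcd(64, 86) = 2, gcd(66, 86) = 2, gcd(68, 86) = 2, gcd(70, 86) = 2, gcd(72, 86) = 2, gcd(74, 86) = 2, gcd(76, 86) = 2, gcd(78, 86) = 2, gcd(80, 86) = 2, gcd(82, 86) = 2, gcd(84, 86) = 2.
All other a ∈ {1, ..., 85} have gcd(a, 86) = 1 and are units. So the nonzero zero-divisors are exactly the 43 values of a appearing in this scan.

Final answer: nonzero zero-divisors of Z/86Z = {2, 4, 6, 8, 10, 12, 14, 16, 18, 20, 22, 24, 26, 28, 30, 32, 34, 36, 38, 40, 42, 43, 44, 46, 48, 50, 52, 54, 56, 58, 60, 62, 64, 66, 68, 70, 72, 74, 76, 78, 80, 82, 84}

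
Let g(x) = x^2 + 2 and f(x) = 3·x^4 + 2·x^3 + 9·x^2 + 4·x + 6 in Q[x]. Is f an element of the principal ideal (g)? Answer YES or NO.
In Q[x] the ideal (g) consists of all multiples of g, so f ∈ (g) iff g | f, i.e. iff the remainder of f on division by g is 0. Divide f by g (g is monic, so eliminate the leading term of the running remainder at each step):
  leading term 3·x^4: subtract (3·x^2)·g(x) = 3·x^4 + 6·x^2, leaving 2·x^3 + 3·x^2 + 4·x + 6
  leading term 2·x^3: subtract (2·x)·g(x) = 2·x^3 + 4·x, leaving 3·x^2 + 6
  leading term 3·x^2: subtract (3)·g(x) = 3·x^2 + 6, leaving 0
The remainder is 0, so f(x) = g(x) · h(x) with h(x) = 3·x^2 + 2·x + 3. Hence g | f, i.e. f ∈ (g).

Final answer: YES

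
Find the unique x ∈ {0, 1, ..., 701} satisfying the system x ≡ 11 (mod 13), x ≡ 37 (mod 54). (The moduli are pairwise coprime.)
x ≡ 37 (mod 702); the representative in [0, 702) is 37

The moduli 13, 54 are pairwise coprime, so by the CRT there is a unique solution mod 13·54 = 702.
Solve by successive substitution. Start with x ≡ 11 (mod 13).
  Combine with x ≡ 37 (mod 54): write x = 11 + 13·t and require 11 + 13·t ≡ 37 (mod 54), i.e. 13·t ≡ 37 − 11 ≡ 26 (mod 54). Since 13^(−1) ≡ 25 (mod 54), t ≡ 25·26 ≡ 2 (mod 54). So x ≡ 11 + 13·2 = 37 (mod 702).
Unique solution in [0, 702): x = 37.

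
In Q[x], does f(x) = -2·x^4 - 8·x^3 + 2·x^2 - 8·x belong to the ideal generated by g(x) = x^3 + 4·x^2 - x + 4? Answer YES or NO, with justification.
In Q[x] the ideal (g) consists of all multiples of g, so f ∈ (g) iff g | f, i.e. iff the remainder of f on division by g is 0. Divide f by g (g is monic, so eliminate the leading term of the running remainder at each step):
  leading term -2·x^4: subtract (-2·x)·g(x) = -2·x^4 - 8·x^3 + 2·x^2 - 8·x, leaving 0
The remainder is 0, so f(x) = g(x) · h(x) with h(x) = -2·x. Hence g | f, i.e. f ∈ (g).

Final answer: YES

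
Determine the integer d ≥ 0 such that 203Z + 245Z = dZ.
In the PID Z, (a, b) is generated by gcd(a, b). Compute gcd(245, 203) with the extended Euclidean algorithm, tracking rows (r, s, t) with s·245 + t·203 = r:
  row A: (245, 1, 0)   [1·245 + 0·203 = 245]
  row B: (203, 0, 1)   [0·245 + 1·203 = 203]
  245 = 1·203 + 42   → row C = row A − 1·row B = (42, 1, −1)   [check: 1·245 − 1·203 = 42]
  203 = 4·42 + 35   → row D = row B − 4·row C = (35, −4, 5)   [check: −4·245 + 5·203 = 35]
  42 = 1·35 + 7   → row E = row C − 1·row D = (7, 5, −6)   [check: 5·245 − 6·203 = 7]
  35 = 5·7 + 0   → remainder 0, stop. gcd = 7 (last nonzero row E).
So gcd(203, 245) = 7, with Bézout identity 5·245 − 6·203 = 7. Containment (⊇): the Bézout identity exhibits 7 as an element of (203, 245), giving (7) ⊆ (203, 245). Containment (⊆): since 7 | 203 and 7 | 245 (203 = 7·29, 245 = 7·35), every Z-linear combination of 203 and 245 is divisible by 7, so (203, 245) ⊆ (7). Therefore (203, 245) = (7), d = 7.

Final answer: (203, 245) = (7); d = 7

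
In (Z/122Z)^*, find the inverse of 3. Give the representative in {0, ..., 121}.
Apply the extended Euclidean algorithm to (122, 3), tracking rows (r, s, t) with s·122 + t·3 = r. Each division r_prev = q·r_cur + r_new produces the new row as (previous row) − q·(current row):
  row A: (122, 1, 0)   [1·122 + 0·3 = 122]
  row B: (3, 0, 1)   [0·122 + 1·3 = 3]
  122 = 40·3 + 2   → row C = row A − 40·row B = (2, 1, −40)   [check: 1·122 − 40·3 = 2]
  3 = 1·2 + 1   → row D = row B − 1·row C = (1, −1, 41)   [check: −1·122 + 41·3 = 1]
  2 = 2·1 + 0   → remainder 0, stop. gcd = 1 (last nonzero row D).
The gcd is 1, so 3 is invertible mod 122. The last nonzero row gives −1·122 + 41·3 = 1, so t = 41. So 3^(−1) ≡ 41 (mod 122). Verify: 3 · 41 = 123 ≡ 1 (mod 122). ✓

Final answer: 3^(−1) ≡ 41 (mod 122)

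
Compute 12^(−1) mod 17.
12^(−1) ≡ 10 (mod 17)

Apply the extended Euclidean algorithm to (17, 12), tracking rows (r, s, t) with s·17 + t·12 = r. Each division r_prev = q·r_cur + r_new produces the new row as (previous row) − q·(current row):
  row A: (17, 1, 0)   [1·17 + 0·12 = 17]
  row B: (12, 0, 1)   [0·17 + 1·12 = 12]
  17 = 1·12 + 5   → row C = row A − 1·row B = (5, 1, −1)   [check: 1·17 − 1·12 = 5]
  12 = 2·5 + 2   → row D = row B − 2·row C = (2, −2, 3)   [check: −2·17 + 3·12 = 2]
  5 = 2·2 + 1   → row E = row C − 2·row D = (1, 5, −7)   [check: 5·17 − 7·12 = 1]
  2 = 2·1 + 0   → remainder 0, stop. gcd = 1 (last nonzero row E).
The gcd is 1, so 12 is invertible mod 17. The last nonzero row gives 5·17 − 7·12 = 1, so t = −7. So 12^(−1) ≡ −7 ≡ 10 (mod 17). Verify: 12 · 10 = 120 ≡ 1 (mod 17). ✓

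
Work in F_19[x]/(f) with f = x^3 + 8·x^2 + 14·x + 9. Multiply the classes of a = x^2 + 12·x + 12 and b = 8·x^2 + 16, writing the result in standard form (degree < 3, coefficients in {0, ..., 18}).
Multiply as integer polynomials: a · b = 8·x^4 + 96·x^3 + 112·x^2 + 192·x + 192. Reducing coefficients mod 19: a · b ≡ 8·x^4 + x^3 + 17·x^2 + 2·x + 2. Now divide by f(x) = x^3 + 8·x^2 + 14·x + 9 in F_19[x], eliminating the leading term at each step:
  leading term 8·x^4: subtract (8·x)·f(x) = 8·x^4 + 7·x^3 + 17·x^2 + 15·x, leaving 13·x^3 + 6·x + 2 (coefficients mod 19)
  leading term 13·x^3: subtract (13)·f(x) = 13·x^3 + 9·x^2 + 11·x + 3, leaving 10·x^2 + 14·x + 18 (coefficients mod 19)
The degree is now < 3, so this is the remainder. Hence a · b ≡ 10·x^2 + 14·x + 18 in F_19[x]/(f).

Final answer: a · b ≡ 10·x^2 + 14·x + 18 (mod f(x))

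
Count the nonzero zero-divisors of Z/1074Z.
Z/1074Z has 717 nonzero zero-divisors

In Z/1074Z each nonzero element is either a unit (gcd with 1074 is 1) or a zero-divisor (gcd > 1). The number of units is φ(1074): factorise 1074 = 2 · 3 · 179, so φ(1074) = (2 − 1) · (3 − 1) · (179 − 1) = 1 · 2 · 178 = 356. The nonzero elements number 1074 − 1 = 1073. Hence the nonzero zero-divisors number 1073 − 356 = 717.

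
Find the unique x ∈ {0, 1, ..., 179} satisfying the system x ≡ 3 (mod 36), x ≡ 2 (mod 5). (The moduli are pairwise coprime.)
x ≡ 147 (mod 180); the representative in [0, 180) is 147

The moduli 36, 5 are pairwise coprime, so by the CRT there is a unique solution mod 36·5 = 180.
Solve by successive substitution. Start with x ≡ 3 (mod 36).
  Combine with x ≡ 2 (mod 5): write x = 3 + 36·t and require 3 + 36·t ≡ 2 (mod 5), i.e. 36·t ≡ 2 − 3 ≡ 4 (mod 5). Since 36^(−1) ≡ 1 (mod 5) (36 ≡ 1 (mod 5)), t ≡ 1·4 ≡ 4 (mod 5). So x ≡ 3 + 36·4 = 147 (mod 180).
Unique solution in [0, 180): x = 147.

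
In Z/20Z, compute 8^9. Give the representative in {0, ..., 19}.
Use repeated squaring. Binary(9) = 1001. Walk through the bits of the exponent 9 left-to-right: at each bit after the leading one, square the running value, then multiply by 8 if the bit is 1 (always reducing mod 20):
  bit 1 = 1 (leading): start with 8.
  bit 2 = 0: square 8^2 = 64 ≡ 4 (mod 20).
  bit 3 = 0: square 4^2 = 16 (mod 20).
  bit 4 = 1: square 16^2 = 256 ≡ 16; bit is 1, so multiply 16·8 = 128 ≡ 8 (mod 20).
Final value: 8^9 ≡ 8 (mod 20).

Final answer: 8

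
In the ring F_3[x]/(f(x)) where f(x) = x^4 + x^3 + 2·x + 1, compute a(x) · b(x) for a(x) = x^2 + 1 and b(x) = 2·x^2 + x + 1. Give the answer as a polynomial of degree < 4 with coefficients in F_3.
Multiply as integer polynomials: a · b = 2·x^4 + x^3 + 3·x^2 + x + 1. Reducing coefficients mod 3: a · b ≡ 2·x^4 + x^3 + x + 1. Now divide by f(x) = x^4 + x^3 + 2·x + 1 in F_3[x], eliminating the leading term at each step:
  leading term 2·x^4: subtract (2)·f(x) = 2·x^4 + 2·x^3 + x + 2, leaving 2·x^3 + 2 (coefficients mod 3)
The degree is now < 4, so this is the remainder. Hence a · b ≡ 2·x^3 + 2 in F_3[x]/(f).

Final answer: a · b ≡ 2·x^3 + 2 (mod f(x))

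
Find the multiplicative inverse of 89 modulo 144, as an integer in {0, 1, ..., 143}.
Apply the extended Euclidean algorithm to (144, 89), tracking rows (r, s, t) with s·144 + t·89 = r. Each division r_prev = q·r_cur + r_new produces the new row as (previous row) − q·(current row):
  row A: (144, 1, 0)   [1·144 + 0·89 = 144]
  row B: (89, 0, 1)   [0·144 + 1·89 = 89]
  144 = 1·89 + 55   → row C = row A − 1·row B = (55, 1, −1)   [check: 1·144 − 1·89 = 55]
  89 = 1·55 + 34   → row D = row B − 1·row C = (34, −1, 2)   [check: −1·144 + 2·89 = 34]
  55 = 1·34 + 21   → row E = row C − 1·row D = (21, 2, −3)   [check: 2·144 − 3·89 = 21]
  34 = 1·21 + 13   → row F = row D − 1·row E = (13, −3, 5)   [check: −3·144 + 5·89 = 13]
  21 = 1·13 + 8   → row G = row E − 1·row F = (8, 5, −8)   [check: 5·144 − 8·89 = 8]
  13 = 1·8 + 5   → row H = row F − 1·row G = (5, −8, 13)   [check: −8·144 + 13·89 = 5]
  8 = 1·5 + 3   → row I = row G − 1·row H = (3, 13, −21)   [check: 13·144 − 21·89 = 3]
  5 = 1·3 + 2   → row J = row H − 1·row I = (2, −21, 34)   [check: −21·144 + 34·89 = 2]
  3 = 1·2 + 1   → row K = row I − 1·row J = (1, 34, −55)   [check: 34·144 − 55·89 = 1]
  2 = 2·1 + 0   → remainder 0, stop. gcd = 1 (last nonzero row K).
The gcd is 1, so 89 is invertible mod 144. The last nonzero row gives 34·144 − 55·89 = 1, so t = −55. So 89^(−1) ≡ −55 ≡ 89 (mod 144). Verify: 89 · 89 = 7921 ≡ 1 (mod 144). ✓

Final answer: 89^(−1) ≡ 89 (mod 144)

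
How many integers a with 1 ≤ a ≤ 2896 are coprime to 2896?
1440

The number of a ∈ {1, ..., 2896} with gcd(a, 2896) = 1 is by definition Euler's totient φ(2896). φ is multiplicative, with φ(p^e) = p^e − p^(e−1). Factorise 2896 = 2^4 · 181. Then
  φ(2896) = (2^4 − 2^3) · (181 − 1) = 8 · 180 = 1440.
So there are 1440 such integers.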